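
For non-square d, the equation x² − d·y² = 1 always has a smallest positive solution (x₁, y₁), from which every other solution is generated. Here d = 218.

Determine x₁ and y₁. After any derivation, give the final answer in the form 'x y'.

√218 → a₀=14, period (1,3,3,1,28); ℓ=5 odd so k=9
k=0  a_k=14  p_k/q_k = 14/1
k=1  a_k=1  p_k/q_k = 15/1
k=2  a_k=3  p_k/q_k = 59/4
k=3  a_k=3  p_k/q_k = 192/13
k=4  a_k=1  p_k/q_k = 251/17
k=5  a_k=28  p_k/q_k = 7220/489
k=6  a_k=1  p_k/q_k = 7471/506
k=7  a_k=3  p_k/q_k = 29633/2007
k=8  a_k=3  p_k/q_k = 96370/6527
k=9  a_k=1  p_k/q_k = 126003/8534
fundamental: x₁=126003, y₁=8534  (since 15876756009 − 218·72829156 = 1)

126003 8534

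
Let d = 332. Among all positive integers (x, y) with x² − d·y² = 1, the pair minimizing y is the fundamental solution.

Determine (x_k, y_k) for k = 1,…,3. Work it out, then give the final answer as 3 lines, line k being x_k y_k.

13447 738
361643617 19847772
9726043422151 533785979430

d=332: √d = [18; 4,1,1,8,1,1,4,36] (ℓ=8, even), read p_7/q_7
k=0  a_k=18  p_k/q_k = 18/1
k=1  a_k=4  p_k/q_k = 73/4
…
k=3  a_k=1  p_k/q_k = 164/9
…
k=5  a_k=1  p_k/q_k = 1567/86
k=6  a_k=1  p_k/q_k = 2970/163
k=7  a_k=4  p_k/q_k = 13447/738
→ (13447, 738).  Check: 13447²=180821809, 332·738²=180821808, difference 1.
(x_2, y_2) = (13447·13447 + 332·738·738, 13447·738 + 738·13447) = (361643617, 19847772)
(x_3, y_3) = (13447·361643617 + 332·738·19847772, 13447·19847772 + 738·361643617) = (9726043422151, 533785979430)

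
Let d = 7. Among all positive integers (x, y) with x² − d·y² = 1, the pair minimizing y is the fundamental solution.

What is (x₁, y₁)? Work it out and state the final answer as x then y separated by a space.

√7 → a₀=2, period (1,1,1,4); ℓ=4 even so k=3
step 0: (2, 1)  from 2·(1,0) + (0,1)
…
step 2: (5, 2)  from 1·(3,1) + (2,1)
step 3: (8, 3)  from 1·(5,2) + (3,1)
→ (8, 3).  Check: 8²=64, 7·3²=63, difference 1.

8 3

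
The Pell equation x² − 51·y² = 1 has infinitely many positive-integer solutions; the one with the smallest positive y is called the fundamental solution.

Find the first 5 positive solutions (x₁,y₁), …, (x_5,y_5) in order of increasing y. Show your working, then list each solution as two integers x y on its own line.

50 7
4999 700
499850 69993
49980001 6998600
4997500250 699790007

√51 → a₀=7, period (7,14); ℓ=2 even so k=1
a_0=7:  p_0=7·1+0=7,  q_0=7·0+1=1
a_1=7:  p_1=7·7+1=50,  q_1=7·1+0=7
fundamental: x₁=50, y₁=7  (since 2500 − 51·49 = 1)
(x_2, y_2) = (50·50 + 51·7·7, 50·7 + 7·50) = (4999, 700)
(x_3, y_3) = (50·4999 + 51·7·700, 50·700 + 7·4999) = (499850, 69993)
(x_4, y_4) = (50·499850 + 51·7·69993, 50·69993 + 7·499850) = (49980001, 6998600)
(x_5, y_5) = (50·49980001 + 51·7·6998600, 50·6998600 + 7·49980001) = (4997500250, 699790007)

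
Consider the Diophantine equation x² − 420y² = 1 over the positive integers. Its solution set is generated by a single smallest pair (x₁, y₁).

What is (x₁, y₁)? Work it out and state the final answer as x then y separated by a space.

√420 → a₀=20, period (2,40); ℓ=2 even so k=1
a_0=20:  p_0=20·1+0=20,  q_0=20·0+1=1
a_1=2:  p_1=2·20+1=41,  q_1=2·1+0=2
(x₁, y₁) = (41, 2);  41² − 420·2² = 1 ✓

41 2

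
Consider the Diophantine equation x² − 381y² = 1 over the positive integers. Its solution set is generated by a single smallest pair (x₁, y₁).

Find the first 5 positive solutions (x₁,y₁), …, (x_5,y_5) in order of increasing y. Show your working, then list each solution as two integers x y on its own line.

√381 = [19; 1,1,12,1,1,38, …], period ℓ=6 (even) → k=5
a_0=19:  p_0=19·1+0=19,  q_0=19·0+1=1
a_1=1:  p_1=1·19+1=20,  q_1=1·1+0=1
a_2=1:  p_2=1·20+19=39,  q_2=1·1+1=2
a_3=12:  p_3=12·39+20=488,  q_3=12·2+1=25
a_4=1:  p_4=1·488+39=527,  q_4=1·25+2=27
a_5=1:  p_5=1·527+488=1015,  q_5=1·27+25=52
fundamental: x₁=1015, y₁=52  (since 1030225 − 381·2704 = 1)
(1015+52√381)^2 = 2060449 + 105560√381
(1015+52√381)^3 = 4182710455 + 214286748√381
(1015+52√381)^4 = 8490900163201 + 435001992880√381
(1015+52√381)^5 = 17236523148587575 + 883053831259652√381

1015 52
2060449 105560
4182710455 214286748
8490900163201 435001992880
17236523148587575 883053831259652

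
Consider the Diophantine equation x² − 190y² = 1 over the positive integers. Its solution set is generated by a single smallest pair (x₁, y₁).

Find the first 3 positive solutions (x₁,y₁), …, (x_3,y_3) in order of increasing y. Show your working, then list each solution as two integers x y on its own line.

52021 3774
5412368881 392654508
563113683064981 40852560317562

d=190: √d = [13; 1,3,1,1,1,…,3,1,26] (ℓ=14, even), read p_13/q_13
a_0=13:  p_0=13·1+0=13,  q_0=13·0+1=1
…
a_2=3:  p_2=3·14+13=55,  q_2=3·1+1=4
a_3=1:  p_3=1·55+14=69,  q_3=1·4+1=5
a_4=1:  p_4=1·69+55=124,  q_4=1·5+4=9
a_5=1:  p_5=1·124+69=193,  q_5=1·9+5=14
a_6=2:  p_6=2·193+124=510,  q_6=2·14+9=37
a_7=2:  p_7=2·510+193=1213,  q_7=2·37+14=88
a_8=2:  p_8=2·1213+510=2936,  q_8=2·88+37=213
…
a_10=1:  p_10=1·4149+2936=7085,  q_10=1·301+213=514
a_11=1:  p_11=1·7085+4149=11234,  q_11=1·514+301=815
a_12=3:  p_12=3·11234+7085=40787,  q_12=3·815+514=2959
a_13=1:  p_13=1·40787+11234=52021,  q_13=1·2959+815=3774
(x₁, y₁) = (52021, 3774);  52021² − 190·3774² = 1 ✓
k=2:  x_2 = 52021·52021+190·3774·3774 = 5412368881,  y_2 = 52021·3774+3774·52021 = 392654508
k=3:  x_3 = 52021·5412368881+190·3774·392654508 = 563113683064981,  y_3 = 52021·392654508+3774·5412368881 = 40852560317562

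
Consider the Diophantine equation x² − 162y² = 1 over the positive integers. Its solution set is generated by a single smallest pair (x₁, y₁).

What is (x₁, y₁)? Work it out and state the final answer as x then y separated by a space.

19601 1540

√162 = [12; 1,2,1,2,12,2,1,2,1,24, …], period ℓ=10 (even) → k=9
k=0  a_k=12  p_k/q_k = 12/1
k=1  a_k=1  p_k/q_k = 13/1
k=2  a_k=2  p_k/q_k = 38/3
k=3  a_k=1  p_k/q_k = 51/4
k=4  a_k=2  p_k/q_k = 140/11
…
k=8  a_k=2  p_k/q_k = 14268/1121
k=9  a_k=1  p_k/q_k = 19601/1540
fundamental: x₁=19601, y₁=1540  (since 384199201 − 162·2371600 = 1)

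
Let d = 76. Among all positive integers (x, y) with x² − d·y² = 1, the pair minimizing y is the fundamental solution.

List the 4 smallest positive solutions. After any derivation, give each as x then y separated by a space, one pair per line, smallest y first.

57799 6630
6681448801 766414740
772362118440199 88596011107890
89283516160768675201 10241521691283453480

√76 → a₀=8, period (1,2,1,1,5,4,5,1,1,2,1,16); ℓ=12 even so k=11
step 0: (8, 1)  from 8·(1,0) + (0,1)
step 1: (9, 1)  from 1·(8,1) + (1,0)
…
step 5: (340, 39)  from 5·(61,7) + (35,4)
step 6: (1421, 163)  from 4·(340,39) + (61,7)
…
step 10: (41488, 4759)  from 2·(16311,1871) + (8866,1017)
step 11: (57799, 6630)  from 1·(41488,4759) + (16311,1871)
fundamental: x₁=57799, y₁=6630  (since 3340724401 − 76·43956900 = 1)
(x_2, y_2) = (57799·57799 + 76·6630·6630, 57799·6630 + 6630·57799) = (6681448801, 766414740)
(x_3, y_3) = (57799·6681448801 + 76·6630·766414740, 57799·766414740 + 6630·6681448801) = (772362118440199, 88596011107890)
(x_4, y_4) = (57799·772362118440199 + 76·6630·88596011107890, 57799·88596011107890 + 6630·772362118440199) = (89283516160768675201, 10241521691283453480)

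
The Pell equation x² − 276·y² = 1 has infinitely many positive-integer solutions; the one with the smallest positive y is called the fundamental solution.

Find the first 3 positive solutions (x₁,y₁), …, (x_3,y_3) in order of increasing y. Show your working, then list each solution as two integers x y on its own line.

√276 = [16; 1,1,1,1,2,2,2,1,1,1,1,32, …], period ℓ=12 (even) → k=11
i=0: a=16 ⇒ p=16, q=1
i=1: a=1 ⇒ p=17, q=1
i=2: a=1 ⇒ p=33, q=2
i=3: a=1 ⇒ p=50, q=3
i=4: a=1 ⇒ p=83, q=5
i=5: a=2 ⇒ p=216, q=13
…
i=7: a=2 ⇒ p=1246, q=75
i=8: a=1 ⇒ p=1761, q=106
…
i=10: a=1 ⇒ p=4768, q=287
i=11: a=1 ⇒ p=7775, q=468
fundamental: x₁=7775, y₁=468  (since 60450625 − 276·219024 = 1)
n=2: (7775,468)∘(7775,468) = (7775·7775+276·468·468, 7775·468+468·7775) = (120901249,7277400)
n=3: (120901249,7277400)∘(7775,468) = (7775·120901249+276·468·7277400, 7775·7277400+468·120901249) = (1880014414175,113163569532)

7775 468
120901249 7277400
1880014414175 113163569532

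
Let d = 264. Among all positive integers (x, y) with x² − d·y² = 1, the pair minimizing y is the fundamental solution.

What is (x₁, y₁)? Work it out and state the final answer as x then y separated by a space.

65 4

√264 → a₀=16, period (4,32); ℓ=2 even so k=1
k=0  a_k=16  p_k/q_k = 16/1
k=1  a_k=4  p_k/q_k = 65/4
→ (65, 4).  Check: 65²=4225, 264·4²=4224, difference 1.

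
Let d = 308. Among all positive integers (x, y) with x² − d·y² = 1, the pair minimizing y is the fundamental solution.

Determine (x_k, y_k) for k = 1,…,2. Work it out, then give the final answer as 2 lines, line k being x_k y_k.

√308 = [17; 1,1,4,1,1,34, …], period ℓ=6 (even) → k=5
i=0: a=17 ⇒ p=17, q=1
i=1: a=1 ⇒ p=18, q=1
i=2: a=1 ⇒ p=35, q=2
…
i=4: a=1 ⇒ p=193, q=11
i=5: a=1 ⇒ p=351, q=20
(x₁, y₁) = (351, 20);  351² − 308·20² = 1 ✓
(x_2, y_2) = (351·351 + 308·20·20, 351·20 + 20·351) = (246401, 14040)

351 20
246401 14040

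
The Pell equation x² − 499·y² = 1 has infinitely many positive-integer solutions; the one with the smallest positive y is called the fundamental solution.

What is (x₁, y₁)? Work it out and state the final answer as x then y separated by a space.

d=499: √d = [22; 2,1,21,1,2,44] (ℓ=6, even), read p_5/q_5
k=0  a_k=22  p_k/q_k = 22/1
k=1  a_k=2  p_k/q_k = 45/2
k=2  a_k=1  p_k/q_k = 67/3
k=3  a_k=21  p_k/q_k = 1452/65
k=4  a_k=1  p_k/q_k = 1519/68
k=5  a_k=2  p_k/q_k = 4490/201
(x₁, y₁) = (4490, 201);  4490² − 499·201² = 1 ✓

4490 201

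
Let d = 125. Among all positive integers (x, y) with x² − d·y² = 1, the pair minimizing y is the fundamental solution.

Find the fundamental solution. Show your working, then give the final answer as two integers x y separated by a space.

930249 83204

√125 = [11; 5,1,1,5,22, …], period ℓ=5 (odd) → k=9
i=0: a=11 ⇒ p=11, q=1
i=1: a=5 ⇒ p=56, q=5
i=2: a=1 ⇒ p=67, q=6
i=3: a=1 ⇒ p=123, q=11
i=4: a=5 ⇒ p=682, q=61
…
i=6: a=5 ⇒ p=76317, q=6826
i=7: a=1 ⇒ p=91444, q=8179
i=8: a=1 ⇒ p=167761, q=15005
i=9: a=5 ⇒ p=930249, q=83204
fundamental: x₁=930249, y₁=83204  (since 865363202001 − 125·6922905616 = 1)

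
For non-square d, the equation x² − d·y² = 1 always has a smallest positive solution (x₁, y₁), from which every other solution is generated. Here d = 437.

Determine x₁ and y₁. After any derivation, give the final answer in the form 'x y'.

4599 220

[20; 1,9,2,9,1,40] for √437; ℓ=6 ⇒ convergent index 5
a_0=20:  p_0=20·1+0=20,  q_0=20·0+1=1
a_1=1:  p_1=1·20+1=21,  q_1=1·1+0=1
…
a_4=9:  p_4=9·439+209=4160,  q_4=9·21+10=199
a_5=1:  p_5=1·4160+439=4599,  q_5=1·199+21=220
→ (4599, 220).  Check: 4599²=21150801, 437·220²=21150800, difference 1.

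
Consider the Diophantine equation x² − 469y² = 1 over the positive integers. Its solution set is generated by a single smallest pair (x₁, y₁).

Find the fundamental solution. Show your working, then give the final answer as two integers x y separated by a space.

√469 = [21; 1,1,1,10,6,10,1,1,1,42, …], period ℓ=10 (even) → k=9
i=0: a=21 ⇒ p=21, q=1
…
i=2: a=1 ⇒ p=43, q=2
i=3: a=1 ⇒ p=65, q=3
i=4: a=10 ⇒ p=693, q=32
…
i=6: a=10 ⇒ p=42923, q=1982
i=7: a=1 ⇒ p=47146, q=2177
i=8: a=1 ⇒ p=90069, q=4159
i=9: a=1 ⇒ p=137215, q=6336
(x₁, y₁) = (137215, 6336);  137215² − 469·6336² = 1 ✓

137215 6336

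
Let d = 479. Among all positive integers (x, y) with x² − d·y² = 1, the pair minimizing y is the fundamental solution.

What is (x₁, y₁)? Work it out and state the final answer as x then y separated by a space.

2989440 136591

√479 = [21; 1,7,1,3,2,21,2,3,1,7,1,42, …], period ℓ=12 (even) → k=11
a_0=21:  p_0=21·1+0=21,  q_0=21·0+1=1
a_1=1:  p_1=1·21+1=22,  q_1=1·1+0=1
a_2=7:  p_2=7·22+21=175,  q_2=7·1+1=8
a_3=1:  p_3=1·175+22=197,  q_3=1·8+1=9
a_4=3:  p_4=3·197+175=766,  q_4=3·9+8=35
…
a_6=21:  p_6=21·1729+766=37075,  q_6=21·79+35=1694
a_7=2:  p_7=2·37075+1729=75879,  q_7=2·1694+79=3467
a_8=3:  p_8=3·75879+37075=264712,  q_8=3·3467+1694=12095
…
a_10=7:  p_10=7·340591+264712=2648849,  q_10=7·15562+12095=121029
a_11=1:  p_11=1·2648849+340591=2989440,  q_11=1·121029+15562=136591
fundamental: x₁=2989440, y₁=136591  (since 8936751513600 − 479·18657101281 = 1)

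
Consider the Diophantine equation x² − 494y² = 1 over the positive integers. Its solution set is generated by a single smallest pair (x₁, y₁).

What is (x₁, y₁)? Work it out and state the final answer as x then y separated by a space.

73035 3286

√494 → a₀=22, period (4,2,2,1,2,1,2,2,4,44); ℓ=10 even so k=9
step 0: (22, 1)  from 22·(1,0) + (0,1)
step 1: (89, 4)  from 4·(22,1) + (1,0)
…
step 4: (689, 31)  from 1·(489,22) + (200,9)
step 5: (1867, 84)  from 2·(689,31) + (489,22)
…
step 7: (6979, 314)  from 2·(2556,115) + (1867,84)
step 8: (16514, 743)  from 2·(6979,314) + (2556,115)
step 9: (73035, 3286)  from 4·(16514,743) + (6979,314)
fundamental: x₁=73035, y₁=3286  (since 5334111225 − 494·10797796 = 1)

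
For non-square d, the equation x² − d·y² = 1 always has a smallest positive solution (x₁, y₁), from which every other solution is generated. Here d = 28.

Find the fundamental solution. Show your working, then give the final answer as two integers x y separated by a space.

127 24

√28 = [5; 3,2,3,10, …], period ℓ=4 (even) → k=3
i=0: a=5 ⇒ p=5, q=1
…
i=2: a=2 ⇒ p=37, q=7
i=3: a=3 ⇒ p=127, q=24
(x₁, y₁) = (127, 24);  127² − 28·24² = 1 ✓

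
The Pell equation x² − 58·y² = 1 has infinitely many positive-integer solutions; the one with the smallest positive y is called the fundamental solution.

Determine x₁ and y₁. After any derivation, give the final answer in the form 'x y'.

19603 2574

√58 = [7; 1,1,1,1,1,1,14, …], period ℓ=7 (odd) → k=13
step 0: (7, 1)  from 7·(1,0) + (0,1)
step 1: (8, 1)  from 1·(7,1) + (1,0)
…
step 3: (23, 3)  from 1·(15,2) + (8,1)
step 4: (38, 5)  from 1·(23,3) + (15,2)
step 5: (61, 8)  from 1·(38,5) + (23,3)
…
step 10: (4539, 596)  from 1·(2993,393) + (1546,203)
…
step 12: (12071, 1585)  from 1·(7532,989) + (4539,596)
step 13: (19603, 2574)  from 1·(12071,1585) + (7532,989)
fundamental: x₁=19603, y₁=2574  (since 384277609 − 58·6625476 = 1)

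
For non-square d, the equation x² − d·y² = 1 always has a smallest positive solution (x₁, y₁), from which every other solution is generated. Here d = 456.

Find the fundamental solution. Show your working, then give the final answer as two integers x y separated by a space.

1025 48

√456 → a₀=21, period (2,1,4,1,2,42); ℓ=6 even so k=5
step 0: (21, 1)  from 21·(1,0) + (0,1)
step 1: (43, 2)  from 2·(21,1) + (1,0)
…
step 3: (299, 14)  from 4·(64,3) + (43,2)
step 4: (363, 17)  from 1·(299,14) + (64,3)
step 5: (1025, 48)  from 2·(363,17) + (299,14)
fundamental: x₁=1025, y₁=48  (since 1050625 − 456·2304 = 1)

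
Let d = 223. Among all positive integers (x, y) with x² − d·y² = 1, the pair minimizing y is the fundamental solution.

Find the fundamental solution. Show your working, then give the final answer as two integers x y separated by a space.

224 15

√223 → a₀=14, period (1,13,1,28); ℓ=4 even so k=3
step 0: (14, 1)  from 14·(1,0) + (0,1)
…
step 2: (209, 14)  from 13·(15,1) + (14,1)
step 3: (224, 15)  from 1·(209,14) + (15,1)
→ (224, 15).  Check: 224²=50176, 223·15²=50175, difference 1.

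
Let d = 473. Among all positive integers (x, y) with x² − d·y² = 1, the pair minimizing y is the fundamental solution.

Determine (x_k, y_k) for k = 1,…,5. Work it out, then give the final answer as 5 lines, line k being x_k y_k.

87 4
15137 696
2633751 121100
458257537 21070704
79734177687 3666181396

[21; 1,2,1,42] for √473; ℓ=4 ⇒ convergent index 3
k=0  a_k=21  p_k/q_k = 21/1
…
k=2  a_k=2  p_k/q_k = 65/3
k=3  a_k=1  p_k/q_k = 87/4
fundamental: x₁=87, y₁=4  (since 7569 − 473·16 = 1)
(87+4√473)^2 = 15137 + 696√473
(87+4√473)^3 = 2633751 + 121100√473
(87+4√473)^4 = 458257537 + 21070704√473
(87+4√473)^5 = 79734177687 + 3666181396√473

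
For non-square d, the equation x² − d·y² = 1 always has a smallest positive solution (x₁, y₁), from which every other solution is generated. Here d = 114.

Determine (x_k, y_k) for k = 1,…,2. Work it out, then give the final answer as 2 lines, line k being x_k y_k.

1025 96
2101249 196800

√114 → a₀=10, period (1,2,10,2,1,20); ℓ=6 even so k=5
k=0  a_k=10  p_k/q_k = 10/1
…
k=2  a_k=2  p_k/q_k = 32/3
k=3  a_k=10  p_k/q_k = 331/31
k=4  a_k=2  p_k/q_k = 694/65
k=5  a_k=1  p_k/q_k = 1025/96
fundamental: x₁=1025, y₁=96  (since 1050625 − 114·9216 = 1)
(1025+96√114)^2 = 2101249 + 196800√114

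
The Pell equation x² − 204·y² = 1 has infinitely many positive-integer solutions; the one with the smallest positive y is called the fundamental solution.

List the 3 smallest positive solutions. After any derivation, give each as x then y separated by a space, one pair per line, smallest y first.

d=204: √d = [14; 3,1,1,6,1,1,3,28] (ℓ=8, even), read p_7/q_7
i=0: a=14 ⇒ p=14, q=1
i=1: a=3 ⇒ p=43, q=3
i=2: a=1 ⇒ p=57, q=4
i=3: a=1 ⇒ p=100, q=7
i=4: a=6 ⇒ p=657, q=46
i=5: a=1 ⇒ p=757, q=53
i=6: a=1 ⇒ p=1414, q=99
i=7: a=3 ⇒ p=4999, q=350
fundamental: x₁=4999, y₁=350  (since 24990001 − 204·122500 = 1)
(4999+350√204)^2 = 49980001 + 3499300√204
(4999+350√204)^3 = 499700044999 + 34986001050√204

4999 350
49980001 3499300
499700044999 34986001050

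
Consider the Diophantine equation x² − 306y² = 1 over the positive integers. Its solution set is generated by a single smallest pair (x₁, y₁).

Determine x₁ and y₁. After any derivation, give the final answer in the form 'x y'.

d=306: √d = [17; 2,34] (ℓ=2, even), read p_1/q_1
step 0: (17, 1)  from 17·(1,0) + (0,1)
step 1: (35, 2)  from 2·(17,1) + (1,0)
→ (35, 2).  Check: 35²=1225, 306·2²=1224, difference 1.

35 2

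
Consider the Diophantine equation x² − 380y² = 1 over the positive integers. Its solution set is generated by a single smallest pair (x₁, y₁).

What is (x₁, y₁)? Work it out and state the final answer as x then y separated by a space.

[19; 2,38] for √380; ℓ=2 ⇒ convergent index 1
i=0: a=19 ⇒ p=19, q=1
i=1: a=2 ⇒ p=39, q=2
(x₁, y₁) = (39, 2);  39² − 380·2² = 1 ✓

39 2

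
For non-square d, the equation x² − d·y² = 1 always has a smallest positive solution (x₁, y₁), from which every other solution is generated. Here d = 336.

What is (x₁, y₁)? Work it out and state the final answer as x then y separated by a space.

d=336: √d = [18; 3,36] (ℓ=2, even), read p_1/q_1
k=0  a_k=18  p_k/q_k = 18/1
k=1  a_k=3  p_k/q_k = 55/3
→ (55, 3).  Check: 55²=3025, 336·3²=3024, difference 1.

55 3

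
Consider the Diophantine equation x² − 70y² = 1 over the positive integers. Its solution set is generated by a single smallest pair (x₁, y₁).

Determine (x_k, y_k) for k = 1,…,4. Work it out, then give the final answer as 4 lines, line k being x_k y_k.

d=70: √d = [8; 2,1,2,1,2,16] (ℓ=6, even), read p_5/q_5
step 0: (8, 1)  from 8·(1,0) + (0,1)
…
step 2: (25, 3)  from 1·(17,2) + (8,1)
step 3: (67, 8)  from 2·(25,3) + (17,2)
step 4: (92, 11)  from 1·(67,8) + (25,3)
step 5: (251, 30)  from 2·(92,11) + (67,8)
(x₁, y₁) = (251, 30);  251² − 70·30² = 1 ✓
(251+30√70)^2 = 126001 + 15060√70
(251+30√70)^3 = 63252251 + 7560090√70
(251+30√70)^4 = 31752504001 + 3795150120√70

251 30
126001 15060
63252251 7560090
31752504001 3795150120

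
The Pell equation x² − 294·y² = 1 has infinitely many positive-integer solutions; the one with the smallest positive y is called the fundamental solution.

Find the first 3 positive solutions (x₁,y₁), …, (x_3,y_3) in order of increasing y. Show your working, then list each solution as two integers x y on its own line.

d=294: √d = [17; 6,1,4,1,6,34] (ℓ=6, even), read p_5/q_5
i=0: a=17 ⇒ p=17, q=1
…
i=3: a=4 ⇒ p=583, q=34
i=4: a=1 ⇒ p=703, q=41
i=5: a=6 ⇒ p=4801, q=280
(x₁, y₁) = (4801, 280);  4801² − 294·280² = 1 ✓
k=2:  x_2 = 4801·4801+294·280·280 = 46099201,  y_2 = 4801·280+280·4801 = 2688560
k=3:  x_3 = 4801·46099201+294·280·2688560 = 442644523201,  y_3 = 4801·2688560+280·46099201 = 25815552840

4801 280
46099201 2688560
442644523201 25815552840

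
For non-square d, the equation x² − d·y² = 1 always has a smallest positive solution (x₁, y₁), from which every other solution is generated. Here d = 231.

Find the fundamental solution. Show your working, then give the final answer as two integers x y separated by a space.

76 5

[15; 5,30] for √231; ℓ=2 ⇒ convergent index 1
a_0=15:  p_0=15·1+0=15,  q_0=15·0+1=1
a_1=5:  p_1=5·15+1=76,  q_1=5·1+0=5
(x₁, y₁) = (76, 5);  76² − 231·5² = 1 ✓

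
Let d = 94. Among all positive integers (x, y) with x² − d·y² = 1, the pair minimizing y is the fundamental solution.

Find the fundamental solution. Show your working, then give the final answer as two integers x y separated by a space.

2143295 221064

[9; 1,2,3,1,1,…,2,1,18] for √94; ℓ=16 ⇒ convergent index 15
a_0=9:  p_0=9·1+0=9,  q_0=9·0+1=1
a_1=1:  p_1=1·9+1=10,  q_1=1·1+0=1
a_2=2:  p_2=2·10+9=29,  q_2=2·1+1=3
a_3=3:  p_3=3·29+10=97,  q_3=3·3+1=10
a_4=1:  p_4=1·97+29=126,  q_4=1·10+3=13
a_5=1:  p_5=1·126+97=223,  q_5=1·13+10=23
…
a_8=8:  p_8=8·1464+1241=12953,  q_8=8·151+128=1336
a_9=1:  p_9=1·12953+1464=14417,  q_9=1·1336+151=1487
a_10=5:  p_10=5·14417+12953=85038,  q_10=5·1487+1336=8771
a_11=1:  p_11=1·85038+14417=99455,  q_11=1·8771+1487=10258
a_12=1:  p_12=1·99455+85038=184493,  q_12=1·10258+8771=19029
a_13=3:  p_13=3·184493+99455=652934,  q_13=3·19029+10258=67345
a_14=2:  p_14=2·652934+184493=1490361,  q_14=2·67345+19029=153719
a_15=1:  p_15=1·1490361+652934=2143295,  q_15=1·153719+67345=221064
(x₁, y₁) = (2143295, 221064);  2143295² − 94·221064² = 1 ✓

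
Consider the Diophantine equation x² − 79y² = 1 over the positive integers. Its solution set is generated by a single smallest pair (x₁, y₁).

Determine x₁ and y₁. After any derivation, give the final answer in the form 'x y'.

80 9

d=79: √d = [8; 1,7,1,16] (ℓ=4, even), read p_3/q_3
k=0  a_k=8  p_k/q_k = 8/1
k=1  a_k=1  p_k/q_k = 9/1
k=2  a_k=7  p_k/q_k = 71/8
k=3  a_k=1  p_k/q_k = 80/9
fundamental: x₁=80, y₁=9  (since 6400 − 79·81 = 1)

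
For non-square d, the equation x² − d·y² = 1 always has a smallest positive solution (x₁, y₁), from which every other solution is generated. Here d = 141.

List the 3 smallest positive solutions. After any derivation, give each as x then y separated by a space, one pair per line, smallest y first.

95 8
18049 1520
3429215 288792

[11; 1,6,1,22] for √141; ℓ=4 ⇒ convergent index 3
a_0=11:  p_0=11·1+0=11,  q_0=11·0+1=1
…
a_2=6:  p_2=6·12+11=83,  q_2=6·1+1=7
a_3=1:  p_3=1·83+12=95,  q_3=1·7+1=8
fundamental: x₁=95, y₁=8  (since 9025 − 141·64 = 1)
(95+8√141)^2 = 18049 + 1520√141
(95+8√141)^3 = 3429215 + 288792√141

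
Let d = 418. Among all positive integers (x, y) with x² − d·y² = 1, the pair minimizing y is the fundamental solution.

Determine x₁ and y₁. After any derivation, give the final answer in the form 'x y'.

√418 → a₀=20, period (2,4,20,4,2,40); ℓ=6 even so k=5
i=0: a=20 ⇒ p=20, q=1
…
i=4: a=4 ⇒ p=15068, q=737
i=5: a=2 ⇒ p=33857, q=1656
→ (33857, 1656).  Check: 33857²=1146296449, 418·1656²=1146296448, difference 1.

33857 1656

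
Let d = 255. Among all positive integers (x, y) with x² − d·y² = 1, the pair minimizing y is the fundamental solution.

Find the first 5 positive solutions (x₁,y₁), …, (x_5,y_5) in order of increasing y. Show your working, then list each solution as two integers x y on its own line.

d=255: √d = [15; 1,30] (ℓ=2, even), read p_1/q_1
step 0: (15, 1)  from 15·(1,0) + (0,1)
step 1: (16, 1)  from 1·(15,1) + (1,0)
(x₁, y₁) = (16, 1);  16² − 255·1² = 1 ✓
(x_2, y_2) = (16·16 + 255·1·1, 16·1 + 1·16) = (511, 32)
(x_3, y_3) = (16·511 + 255·1·32, 16·32 + 1·511) = (16336, 1023)
(x_4, y_4) = (16·16336 + 255·1·1023, 16·1023 + 1·16336) = (522241, 32704)
(x_5, y_5) = (16·522241 + 255·1·32704, 16·32704 + 1·522241) = (16695376, 1045505)

16 1
511 32
16336 1023
522241 32704
16695376 1045505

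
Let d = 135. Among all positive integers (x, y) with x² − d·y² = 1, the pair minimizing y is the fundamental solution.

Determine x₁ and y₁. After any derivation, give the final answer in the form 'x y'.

d=135: √d = [11; 1,1,1,1,1,1,1,22] (ℓ=8, even), read p_7/q_7
k=0  a_k=11  p_k/q_k = 11/1
…
k=3  a_k=1  p_k/q_k = 35/3
…
k=5  a_k=1  p_k/q_k = 93/8
k=6  a_k=1  p_k/q_k = 151/13
k=7  a_k=1  p_k/q_k = 244/21
→ (244, 21).  Check: 244²=59536, 135·21²=59535, difference 1.

244 21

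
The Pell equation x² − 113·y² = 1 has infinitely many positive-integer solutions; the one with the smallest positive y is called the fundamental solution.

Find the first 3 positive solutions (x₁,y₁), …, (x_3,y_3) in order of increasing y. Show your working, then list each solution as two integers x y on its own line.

√113 → a₀=10, period (1,1,1,2,2,1,1,1,20); ℓ=9 odd so k=17
k=0  a_k=10  p_k/q_k = 10/1
…
k=3  a_k=1  p_k/q_k = 32/3
k=4  a_k=2  p_k/q_k = 85/8
k=5  a_k=2  p_k/q_k = 202/19
k=6  a_k=1  p_k/q_k = 287/27
k=7  a_k=1  p_k/q_k = 489/46
…
k=10  a_k=1  p_k/q_k = 16785/1579
…
k=12  a_k=1  p_k/q_k = 49579/4664
…
k=14  a_k=2  p_k/q_k = 313483/29490
k=15  a_k=1  p_k/q_k = 445435/41903
k=16  a_k=1  p_k/q_k = 758918/71393
k=17  a_k=1  p_k/q_k = 1204353/113296
→ (1204353, 113296).  Check: 1204353²=1450466148609, 113·113296²=1450466148608, difference 1.
k=2:  x_2 = 1204353·1204353+113·113296·113296 = 2900932297217,  y_2 = 1204353·113296+113296·1204353 = 272896754976
k=3:  x_3 = 1204353·2900932297217+113·113296·272896754976 = 6987493029899166849,  y_3 = 1204353·272896754976+113296·2900932297217 = 657328051091107760

1204353 113296
2900932297217 272896754976
6987493029899166849 657328051091107760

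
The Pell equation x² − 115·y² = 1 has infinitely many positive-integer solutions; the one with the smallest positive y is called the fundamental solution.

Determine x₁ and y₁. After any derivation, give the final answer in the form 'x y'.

1126 105

[10; 1,2,1,1,1,1,1,2,1,20] for √115; ℓ=10 ⇒ convergent index 9
i=0: a=10 ⇒ p=10, q=1
i=1: a=1 ⇒ p=11, q=1
…
i=8: a=2 ⇒ p=815, q=76
i=9: a=1 ⇒ p=1126, q=105
(x₁, y₁) = (1126, 105);  1126² − 115·105² = 1 ✓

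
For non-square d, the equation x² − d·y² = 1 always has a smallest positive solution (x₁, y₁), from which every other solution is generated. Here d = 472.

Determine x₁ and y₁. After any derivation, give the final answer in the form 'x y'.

[21; 1,2,1,1,1,…,2,1,42] for √472; ℓ=14 ⇒ convergent index 13
step 0: (21, 1)  from 21·(1,0) + (0,1)
step 1: (22, 1)  from 1·(21,1) + (1,0)
…
step 4: (152, 7)  from 1·(87,4) + (65,3)
…
step 10: (54227, 2496)  from 1·(30003,1381) + (24224,1115)
…
step 12: (222687, 10250)  from 2·(84230,3877) + (54227,2496)
step 13: (306917, 14127)  from 1·(222687,10250) + (84230,3877)
→ (306917, 14127).  Check: 306917²=94198044889, 472·14127²=94198044888, difference 1.

306917 14127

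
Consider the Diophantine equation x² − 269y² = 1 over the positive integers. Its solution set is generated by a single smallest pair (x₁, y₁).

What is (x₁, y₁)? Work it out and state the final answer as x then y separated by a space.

[16; 2,2,32] for √269; ℓ=3 ⇒ convergent index 5
step 0: (16, 1)  from 16·(1,0) + (0,1)
…
step 4: (5396, 329)  from 2·(2657,162) + (82,5)
step 5: (13449, 820)  from 2·(5396,329) + (2657,162)
→ (13449, 820).  Check: 13449²=180875601, 269·820²=180875600, difference 1.

13449 820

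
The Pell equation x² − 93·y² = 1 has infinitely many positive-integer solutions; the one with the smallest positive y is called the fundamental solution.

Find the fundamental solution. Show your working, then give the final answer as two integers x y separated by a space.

[9; 1,1,1,4,6,4,1,1,1,18] for √93; ℓ=10 ⇒ convergent index 9
step 0: (9, 1)  from 9·(1,0) + (0,1)
step 1: (10, 1)  from 1·(9,1) + (1,0)
…
step 3: (29, 3)  from 1·(19,2) + (10,1)
step 4: (135, 14)  from 4·(29,3) + (19,2)
…
step 6: (3491, 362)  from 4·(839,87) + (135,14)
…
step 8: (7821, 811)  from 1·(4330,449) + (3491,362)
step 9: (12151, 1260)  from 1·(7821,811) + (4330,449)
→ (12151, 1260).  Check: 12151²=147646801, 93·1260²=147646800, difference 1.

12151 1260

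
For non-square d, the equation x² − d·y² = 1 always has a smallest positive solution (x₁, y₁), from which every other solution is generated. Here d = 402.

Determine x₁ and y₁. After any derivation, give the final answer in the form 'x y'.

√402 = [20; 20,40, …], period ℓ=2 (even) → k=1
k=0  a_k=20  p_k/q_k = 20/1
k=1  a_k=20  p_k/q_k = 401/20
→ (401, 20).  Check: 401²=160801, 402·20²=160800, difference 1.

401 20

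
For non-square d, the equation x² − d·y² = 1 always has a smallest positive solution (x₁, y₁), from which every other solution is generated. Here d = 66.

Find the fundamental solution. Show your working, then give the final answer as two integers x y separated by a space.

√66 → a₀=8, period (8,16); ℓ=2 even so k=1
i=0: a=8 ⇒ p=8, q=1
i=1: a=8 ⇒ p=65, q=8
fundamental: x₁=65, y₁=8  (since 4225 − 66·64 = 1)

65 8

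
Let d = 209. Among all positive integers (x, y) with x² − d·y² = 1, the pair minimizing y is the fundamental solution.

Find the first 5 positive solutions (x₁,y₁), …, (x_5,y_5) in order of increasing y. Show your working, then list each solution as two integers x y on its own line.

46551 3220
4333991201 299788440
403503248748951 27910903337660
37566959460690844801 2598560922243032880
3497559059305735783913751 241931218954759943856100

√209 → a₀=14, period (2,5,3,2,3,5,2,28); ℓ=8 even so k=7
step 0: (14, 1)  from 14·(1,0) + (0,1)
…
step 2: (159, 11)  from 5·(29,2) + (14,1)
step 3: (506, 35)  from 3·(159,11) + (29,2)
step 4: (1171, 81)  from 2·(506,35) + (159,11)
…
step 6: (21266, 1471)  from 5·(4019,278) + (1171,81)
step 7: (46551, 3220)  from 2·(21266,1471) + (4019,278)
fundamental: x₁=46551, y₁=3220  (since 2166995601 − 209·10368400 = 1)
(46551+3220√209)^2 = 4333991201 + 299788440√209
(46551+3220√209)^3 = 403503248748951 + 27910903337660√209
(46551+3220√209)^4 = 37566959460690844801 + 2598560922243032880√209
(46551+3220√209)^5 = 3497559059305735783913751 + 241931218954759943856100√209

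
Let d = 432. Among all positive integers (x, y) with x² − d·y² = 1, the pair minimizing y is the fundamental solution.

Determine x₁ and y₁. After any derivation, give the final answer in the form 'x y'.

√432 = [20; 1,3,1,1,1,3,1,40, …], period ℓ=8 (even) → k=7
step 0: (20, 1)  from 20·(1,0) + (0,1)
…
step 3: (104, 5)  from 1·(83,4) + (21,1)
…
step 5: (291, 14)  from 1·(187,9) + (104,5)
step 6: (1060, 51)  from 3·(291,14) + (187,9)
step 7: (1351, 65)  from 1·(1060,51) + (291,14)
→ (1351, 65).  Check: 1351²=1825201, 432·65²=1825200, difference 1.

1351 65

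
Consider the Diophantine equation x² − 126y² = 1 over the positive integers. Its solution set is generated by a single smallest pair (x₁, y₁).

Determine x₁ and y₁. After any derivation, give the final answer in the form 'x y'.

449 40

d=126: √d = [11; 4,2,4,22] (ℓ=4, even), read p_3/q_3
step 0: (11, 1)  from 11·(1,0) + (0,1)
…
step 2: (101, 9)  from 2·(45,4) + (11,1)
step 3: (449, 40)  from 4·(101,9) + (45,4)
(x₁, y₁) = (449, 40);  449² − 126·40² = 1 ✓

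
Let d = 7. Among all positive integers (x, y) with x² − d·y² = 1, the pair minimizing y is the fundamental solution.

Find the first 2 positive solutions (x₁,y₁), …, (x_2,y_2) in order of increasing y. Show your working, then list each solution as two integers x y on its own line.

8 3
127 48

[2; 1,1,1,4] for √7; ℓ=4 ⇒ convergent index 3
i=0: a=2 ⇒ p=2, q=1
i=1: a=1 ⇒ p=3, q=1
i=2: a=1 ⇒ p=5, q=2
i=3: a=1 ⇒ p=8, q=3
fundamental: x₁=8, y₁=3  (since 64 − 7·9 = 1)
(8+3√7)^2 = 127 + 48√7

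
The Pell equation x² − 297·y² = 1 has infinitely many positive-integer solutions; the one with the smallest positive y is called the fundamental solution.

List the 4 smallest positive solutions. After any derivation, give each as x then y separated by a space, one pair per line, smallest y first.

48599 2820
4723725601 274098360
459136680917399 26641812392460
44627167107085622401 2589530880648228720

√297 → a₀=17, period (4,3,1,1,2,1,1,3,4,34); ℓ=10 even so k=9
step 0: (17, 1)  from 17·(1,0) + (0,1)
step 1: (69, 4)  from 4·(17,1) + (1,0)
step 2: (224, 13)  from 3·(69,4) + (17,1)
step 3: (293, 17)  from 1·(224,13) + (69,4)
step 4: (517, 30)  from 1·(293,17) + (224,13)
step 5: (1327, 77)  from 2·(517,30) + (293,17)
step 6: (1844, 107)  from 1·(1327,77) + (517,30)
step 7: (3171, 184)  from 1·(1844,107) + (1327,77)
step 8: (11357, 659)  from 3·(3171,184) + (1844,107)
step 9: (48599, 2820)  from 4·(11357,659) + (3171,184)
→ (48599, 2820).  Check: 48599²=2361862801, 297·2820²=2361862800, difference 1.
(48599+2820√297)^2 = 4723725601 + 274098360√297
(48599+2820√297)^3 = 459136680917399 + 26641812392460√297
(48599+2820√297)^4 = 44627167107085622401 + 2589530880648228720√297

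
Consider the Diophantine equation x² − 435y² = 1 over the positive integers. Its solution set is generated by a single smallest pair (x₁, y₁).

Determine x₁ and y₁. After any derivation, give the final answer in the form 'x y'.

√435 → a₀=20, period (1,5,1,40); ℓ=4 even so k=3
k=0  a_k=20  p_k/q_k = 20/1
…
k=2  a_k=5  p_k/q_k = 125/6
k=3  a_k=1  p_k/q_k = 146/7
fundamental: x₁=146, y₁=7  (since 21316 − 435·49 = 1)

146 7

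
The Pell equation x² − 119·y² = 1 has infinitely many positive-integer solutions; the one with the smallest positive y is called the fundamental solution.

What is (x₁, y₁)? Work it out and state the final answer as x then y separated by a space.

√119 = [10; 1,9,1,20, …], period ℓ=4 (even) → k=3
k=0  a_k=10  p_k/q_k = 10/1
…
k=2  a_k=9  p_k/q_k = 109/10
k=3  a_k=1  p_k/q_k = 120/11
(x₁, y₁) = (120, 11);  120² − 119·11² = 1 ✓

120 11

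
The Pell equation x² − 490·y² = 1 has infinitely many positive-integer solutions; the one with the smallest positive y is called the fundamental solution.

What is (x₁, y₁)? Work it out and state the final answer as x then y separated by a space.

[22; 7,2,1,4,4,4,1,2,7,44] for √490; ℓ=10 ⇒ convergent index 9
step 0: (22, 1)  from 22·(1,0) + (0,1)
…
step 4: (2280, 103)  from 4·(487,22) + (332,15)
step 5: (9607, 434)  from 4·(2280,103) + (487,22)
step 6: (40708, 1839)  from 4·(9607,434) + (2280,103)
…
step 8: (141338, 6385)  from 2·(50315,2273) + (40708,1839)
step 9: (1039681, 46968)  from 7·(141338,6385) + (50315,2273)
fundamental: x₁=1039681, y₁=46968  (since 1080936581761 − 490·2205993024 = 1)

1039681 46968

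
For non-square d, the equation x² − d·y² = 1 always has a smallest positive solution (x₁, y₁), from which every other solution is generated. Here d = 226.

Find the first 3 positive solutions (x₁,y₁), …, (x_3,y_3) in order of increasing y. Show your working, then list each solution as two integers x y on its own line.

451 30
406801 27060
366934051 24408090

[15; 30] for √226; ℓ=1 ⇒ convergent index 1
k=0  a_k=15  p_k/q_k = 15/1
k=1  a_k=30  p_k/q_k = 451/30
fundamental: x₁=451, y₁=30  (since 203401 − 226·900 = 1)
n=2: (451,30)∘(451,30) = (451·451+226·30·30, 451·30+30·451) = (406801,27060)
n=3: (406801,27060)∘(451,30) = (451·406801+226·30·27060, 451·27060+30·406801) = (366934051,24408090)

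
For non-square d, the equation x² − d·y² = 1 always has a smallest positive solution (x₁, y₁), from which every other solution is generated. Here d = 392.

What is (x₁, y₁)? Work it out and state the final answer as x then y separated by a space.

√392 = [19; 1,3,1,38, …], period ℓ=4 (even) → k=3
k=0  a_k=19  p_k/q_k = 19/1
…
k=2  a_k=3  p_k/q_k = 79/4
k=3  a_k=1  p_k/q_k = 99/5
(x₁, y₁) = (99, 5);  99² − 392·5² = 1 ✓

99 5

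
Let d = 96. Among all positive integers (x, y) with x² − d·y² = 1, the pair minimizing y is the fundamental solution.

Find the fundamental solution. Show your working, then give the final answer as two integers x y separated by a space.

49 5

√96 → a₀=9, period (1,3,1,18); ℓ=4 even so k=3
step 0: (9, 1)  from 9·(1,0) + (0,1)
step 1: (10, 1)  from 1·(9,1) + (1,0)
step 2: (39, 4)  from 3·(10,1) + (9,1)
step 3: (49, 5)  from 1·(39,4) + (10,1)
(x₁, y₁) = (49, 5);  49² − 96·5² = 1 ✓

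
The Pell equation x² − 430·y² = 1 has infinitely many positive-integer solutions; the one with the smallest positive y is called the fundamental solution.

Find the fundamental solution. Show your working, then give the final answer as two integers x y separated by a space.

[20; 1,2,1,3,1,…,2,1,40] for √430; ℓ=14 ⇒ convergent index 13
i=0: a=20 ⇒ p=20, q=1
i=1: a=1 ⇒ p=21, q=1
i=2: a=2 ⇒ p=62, q=3
…
i=8: a=6 ⇒ p=133439, q=6435
i=9: a=1 ⇒ p=155233, q=7486
…
i=12: a=2 ⇒ p=2107880, q=101651
i=13: a=1 ⇒ p=2862251, q=138030
→ (2862251, 138030).  Check: 2862251²=8192480787001, 430·138030²=8192480787000, difference 1.

2862251 138030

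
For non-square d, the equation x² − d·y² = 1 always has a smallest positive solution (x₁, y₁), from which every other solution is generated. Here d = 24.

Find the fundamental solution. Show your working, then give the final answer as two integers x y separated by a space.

5 1

√24 = [4; 1,8, …], period ℓ=2 (even) → k=1
i=0: a=4 ⇒ p=4, q=1
i=1: a=1 ⇒ p=5, q=1
→ (5, 1).  Check: 5²=25, 24·1²=24, difference 1.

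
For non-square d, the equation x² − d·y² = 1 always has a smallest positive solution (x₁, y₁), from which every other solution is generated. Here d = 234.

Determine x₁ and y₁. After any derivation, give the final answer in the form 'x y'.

√234 → a₀=15, period (3,2,1,2,1,2,3,30); ℓ=8 even so k=7
i=0: a=15 ⇒ p=15, q=1
i=1: a=3 ⇒ p=46, q=3
i=2: a=2 ⇒ p=107, q=7
i=3: a=1 ⇒ p=153, q=10
…
i=5: a=1 ⇒ p=566, q=37
i=6: a=2 ⇒ p=1545, q=101
i=7: a=3 ⇒ p=5201, q=340
→ (5201, 340).  Check: 5201²=27050401, 234·340²=27050400, difference 1.

5201 340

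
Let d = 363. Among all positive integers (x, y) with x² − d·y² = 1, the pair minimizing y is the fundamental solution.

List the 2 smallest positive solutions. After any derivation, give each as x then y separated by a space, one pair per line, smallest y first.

[19; 19,38] for √363; ℓ=2 ⇒ convergent index 1
k=0  a_k=19  p_k/q_k = 19/1
k=1  a_k=19  p_k/q_k = 362/19
→ (362, 19).  Check: 362²=131044, 363·19²=131043, difference 1.
(x_2, y_2) = (362·362 + 363·19·19, 362·19 + 19·362) = (262087, 13756)

362 19
262087 13756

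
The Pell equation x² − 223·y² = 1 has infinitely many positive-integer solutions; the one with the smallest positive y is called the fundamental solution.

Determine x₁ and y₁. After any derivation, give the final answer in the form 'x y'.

224 15

d=223: √d = [14; 1,13,1,28] (ℓ=4, even), read p_3/q_3
k=0  a_k=14  p_k/q_k = 14/1
k=1  a_k=1  p_k/q_k = 15/1
k=2  a_k=13  p_k/q_k = 209/14
k=3  a_k=1  p_k/q_k = 224/15
(x₁, y₁) = (224, 15);  224² − 223·15² = 1 ✓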